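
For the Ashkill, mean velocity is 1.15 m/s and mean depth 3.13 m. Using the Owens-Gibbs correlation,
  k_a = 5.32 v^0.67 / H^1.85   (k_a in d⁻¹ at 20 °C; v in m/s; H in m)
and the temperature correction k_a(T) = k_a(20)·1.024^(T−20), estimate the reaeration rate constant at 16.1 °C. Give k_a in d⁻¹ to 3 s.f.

k_a ≈ 0.645 d⁻¹

k_a(20) = 5.32 × 1.15^0.67 / 3.13^1.85 = 5.32 × 1.098 / 8.256 = 0.7077 d⁻¹.
k_a(16.1) = 0.7077 × 1.024^(16.1−20) = 0.7077 × 0.9117 = 0.6451 d⁻¹.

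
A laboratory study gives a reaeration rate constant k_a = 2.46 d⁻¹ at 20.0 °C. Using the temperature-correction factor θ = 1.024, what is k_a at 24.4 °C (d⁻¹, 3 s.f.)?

k_a(T₂) = k_a(T₁) · θ^(T₂−T₁) = 2.46 × 1.024^(24.4−20.0)
= 2.46 × 1.024^4.40 = 2.46 × 1.110 = 2.731 d⁻¹.

k_a ≈ 2.73 d⁻¹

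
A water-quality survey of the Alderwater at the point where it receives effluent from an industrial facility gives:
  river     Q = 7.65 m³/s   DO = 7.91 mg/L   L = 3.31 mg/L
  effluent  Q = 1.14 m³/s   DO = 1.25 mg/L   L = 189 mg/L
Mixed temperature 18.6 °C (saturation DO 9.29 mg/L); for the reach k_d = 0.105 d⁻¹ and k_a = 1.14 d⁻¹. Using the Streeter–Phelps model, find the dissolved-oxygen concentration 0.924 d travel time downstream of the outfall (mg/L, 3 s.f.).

Mixed DO = (7.65×7.91 + 1.14×1.25)/(7.65+1.14) = 61.94/8.790 = 7.046 mg/L.
Mixed L₀ = (7.65×3.31 + 1.14×189)/(8.790) = 240.8/8.790 = 27.39 mg/L.
Initial deficit D₀ = C_s − DO₀ = 9.29 − 7.046 = 2.244 mg/L.
D(0.924) = [0.105×27.39/(1.14−0.105)](e^(−0.105×0.924) − e^(−1.14×0.924)) + 2.244 e^(−1.14×0.924)
= 2.779 × (0.9075 − 0.3488) + 2.244 × 0.3488 = 2.335 mg/L.
DO = 9.29 − 2.335 = 6.955 mg/L.

DO ≈ 6.95 mg/L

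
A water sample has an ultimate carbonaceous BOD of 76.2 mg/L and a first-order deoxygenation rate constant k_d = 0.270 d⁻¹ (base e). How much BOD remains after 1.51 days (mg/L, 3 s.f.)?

L ≈ 50.7 mg/L

L_t = L₀ e^(−k_d t) = 76.2 × e^(−0.270×1.51) = 76.2 × 0.6652 = 50.69 mg/L.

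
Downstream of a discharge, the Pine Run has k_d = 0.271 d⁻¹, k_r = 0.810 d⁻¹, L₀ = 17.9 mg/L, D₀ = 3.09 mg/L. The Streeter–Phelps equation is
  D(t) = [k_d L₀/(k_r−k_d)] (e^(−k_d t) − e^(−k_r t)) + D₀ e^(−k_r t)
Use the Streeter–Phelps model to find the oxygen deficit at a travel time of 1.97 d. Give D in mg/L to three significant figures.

D ≈ 4.08 mg/L

k_d L₀/(k_r−k_d) = 0.271×17.9/(0.810−0.271) = 4.851/0.5390 = 9.000 mg/L.
e^(−k_d t) = e^(−0.271×1.970) = 0.5863; e^(−k_r t) = e^(−0.810×1.970) = 0.2028.
D = 9.000 × (0.5863 − 0.2028) + 3.09 × 0.2028 = 3.452 + 0.6265 = 4.079 mg/L.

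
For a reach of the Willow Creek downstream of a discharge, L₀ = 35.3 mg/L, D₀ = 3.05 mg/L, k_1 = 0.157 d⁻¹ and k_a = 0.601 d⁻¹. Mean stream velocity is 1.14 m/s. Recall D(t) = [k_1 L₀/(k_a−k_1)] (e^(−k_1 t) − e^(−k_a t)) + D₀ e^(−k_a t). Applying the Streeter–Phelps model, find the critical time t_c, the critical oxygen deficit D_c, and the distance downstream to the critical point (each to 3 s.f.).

t_c = [1/(k_a−k_1)] ln[(k_a/k_1)(1 − D₀(k_a−k_1)/(k_1 L₀))]
= [1/(0.601−0.157)] ln[(0.601/0.157)(1 − 3.05×0.4440/(0.157×35.3))]
= (1/0.4440) ln[3.828 × 0.7557] = 2.252 × ln(2.893) = 2.252 × 1.062 = 2.392 d.
D_c = (k_1/k_a) L₀ e^(−k_1 t_c) = (0.157/0.601) × 35.3 × e^(−0.157×2.392) = 0.2612 × 35.3 × 0.6869 = 6.334 mg/L.
x_c = v t_c = 1.14 m/s × 2.392 d × 86400 s/d = 235600 m ≈ 236 km.

t_c ≈ 2.39 d; D_c ≈ 6.33 mg/L; x_c ≈ 236 km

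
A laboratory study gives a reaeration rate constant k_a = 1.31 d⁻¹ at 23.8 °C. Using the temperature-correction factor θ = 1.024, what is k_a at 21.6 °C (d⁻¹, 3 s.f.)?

k_a(T₂) = k_a(T₁) · θ^(T₂−T₁) = 1.31 × 1.024^(21.6−23.8)
= 1.31 × 1.024^-2.20 = 1.31 × 0.9492 = 1.243 d⁻¹.

k_a ≈ 1.24 d⁻¹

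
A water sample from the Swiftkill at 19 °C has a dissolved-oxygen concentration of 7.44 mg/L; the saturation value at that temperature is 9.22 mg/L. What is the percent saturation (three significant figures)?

80.7 % saturation

% saturation = C/C_s × 100 = 7.44/9.22 × 100 = 80.7 %.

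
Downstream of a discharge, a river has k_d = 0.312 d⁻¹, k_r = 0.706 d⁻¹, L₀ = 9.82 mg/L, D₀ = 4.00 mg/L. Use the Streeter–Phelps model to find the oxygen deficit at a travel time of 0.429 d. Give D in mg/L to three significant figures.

k_d L₀/(k_r−k_d) = 0.312×9.82/(0.706−0.312) = 3.064/0.3940 = 7.776 mg/L.
e^(−k_d t) = e^(−0.312×0.4290) = 0.8747; e^(−k_r t) = e^(−0.706×0.4290) = 0.7387.
D = 7.776 × (0.8747 − 0.7387) + 4.00 × 0.7387 = 1.058 + 2.955 = 4.013 mg/L.

D ≈ 4.01 mg/L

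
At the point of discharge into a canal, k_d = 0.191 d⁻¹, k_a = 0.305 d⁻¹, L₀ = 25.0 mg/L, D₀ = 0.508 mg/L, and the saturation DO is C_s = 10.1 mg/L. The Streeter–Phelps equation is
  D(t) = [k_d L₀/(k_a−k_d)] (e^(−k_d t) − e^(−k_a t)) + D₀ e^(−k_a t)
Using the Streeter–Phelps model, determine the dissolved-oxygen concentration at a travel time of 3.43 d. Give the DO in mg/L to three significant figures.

k_d L₀/(k_a−k_d) = 0.191×25.0/(0.305−0.191) = 4.775/0.1140 = 41.89 mg/L.
e^(−k_d t) = e^(−0.191×3.430) = 0.5194; e^(−k_a t) = e^(−0.305×3.430) = 0.3513.
D = 41.89 × (0.5194 − 0.3513) + 0.508 × 0.3513 = 7.040 + 0.1785 = 7.219 mg/L.
DO = C_s − D = 10.1 − 7.219 = 2.881 mg/L.

DO ≈ 2.88 mg/L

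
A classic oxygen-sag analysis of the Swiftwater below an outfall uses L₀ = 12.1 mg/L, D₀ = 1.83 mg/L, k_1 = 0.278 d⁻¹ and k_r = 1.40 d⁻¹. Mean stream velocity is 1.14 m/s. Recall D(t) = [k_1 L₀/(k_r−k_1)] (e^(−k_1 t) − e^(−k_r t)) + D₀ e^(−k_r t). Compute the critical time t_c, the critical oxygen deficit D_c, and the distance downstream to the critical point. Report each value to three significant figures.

At the critical point dD/dt = 0, so k_1 L₀ e^(−k_1 t) = k_r D. Substituting D(t) from the Streeter–Phelps equation and solving for t gives
t_c = ln[(k_r/k_1)(1 − D₀(k_r−k_1)/(k_1 L₀))] / (k_r−k_1).
Here k_r−k_1 = 1.122 d⁻¹ and 1 − D₀(k_r−k_1)/(k_1 L₀) = 1 − 1.83×1.122/(0.278×12.1) = 0.3896, so
t_c = ln(5.036 × 0.3896) / 1.122 = 0.6740 / 1.122 = 0.6007 d.
D_c = (k_1/k_r) L₀ e^(−k_1 t_c) = (0.278/1.40) × 12.1 × e^(−0.278×0.6007) = 0.1986 × 12.1 × 0.8462 = 2.033 mg/L.
x_c = v t_c = 1.14 m/s × 0.6007 d × 86400 s/d = 59170 m ≈ 59.2 km.

t_c ≈ 0.601 d; D_c ≈ 2.03 mg/L; x_c ≈ 59.2 km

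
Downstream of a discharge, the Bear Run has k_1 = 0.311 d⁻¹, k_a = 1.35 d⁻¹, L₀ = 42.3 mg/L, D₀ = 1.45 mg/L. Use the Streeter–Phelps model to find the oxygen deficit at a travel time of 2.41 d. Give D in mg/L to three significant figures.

k_1 L₀/(k_a−k_1) = 0.311×42.3/(1.35−0.311) = 13.16/1.039 = 12.66 mg/L.
e^(−k_1 t) = e^(−0.311×2.410) = 0.4726; e^(−k_a t) = e^(−1.35×2.410) = 0.03864.
D = 12.66 × (0.4726 − 0.03864) + 1.45 × 0.03864 = 5.495 + 0.05603 = 5.551 mg/L.

D ≈ 5.55 mg/L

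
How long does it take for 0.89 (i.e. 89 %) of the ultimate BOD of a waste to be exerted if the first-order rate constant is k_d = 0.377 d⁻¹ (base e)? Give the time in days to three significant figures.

t ≈ 5.85 d

y/L₀ = 1 − e^(−k_d t) = 0.89 ⇒ e^(−k_d t) = 0.110
t = −ln(0.110) / 0.377 = 2.207 / 0.377 = 5.855 d.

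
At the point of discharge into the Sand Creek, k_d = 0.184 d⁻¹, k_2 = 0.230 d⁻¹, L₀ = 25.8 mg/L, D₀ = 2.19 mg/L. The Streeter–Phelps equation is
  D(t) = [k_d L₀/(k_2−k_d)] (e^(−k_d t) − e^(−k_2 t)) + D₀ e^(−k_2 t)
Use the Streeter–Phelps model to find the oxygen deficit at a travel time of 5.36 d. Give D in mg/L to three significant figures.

k_d L₀/(k_2−k_d) = 0.184×25.8/(0.230−0.184) = 4.747/0.04600 = 103.2 mg/L.
e^(−k_d t) = e^(−0.184×5.360) = 0.3730; e^(−k_2 t) = e^(−0.230×5.360) = 0.2915.
D = 103.2 × (0.3730 − 0.2915) + 2.19 × 0.2915 = 8.411 + 0.6383 = 9.049 mg/L.

D ≈ 9.05 mg/L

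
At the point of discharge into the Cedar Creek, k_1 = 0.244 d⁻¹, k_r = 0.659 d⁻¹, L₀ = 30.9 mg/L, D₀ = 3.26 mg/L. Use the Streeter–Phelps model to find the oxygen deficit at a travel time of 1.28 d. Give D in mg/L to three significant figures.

k_1 L₀/(k_r−k_1) = 0.244×30.9/(0.659−0.244) = 7.540/0.4150 = 18.17 mg/L.
e^(−k_1 t) = e^(−0.244×1.280) = 0.7317; e^(−k_r t) = e^(−0.659×1.280) = 0.4302.
D = 18.17 × (0.7317 − 0.4302) + 3.26 × 0.4302 = 5.479 + 1.402 = 6.881 mg/L.

D ≈ 6.88 mg/L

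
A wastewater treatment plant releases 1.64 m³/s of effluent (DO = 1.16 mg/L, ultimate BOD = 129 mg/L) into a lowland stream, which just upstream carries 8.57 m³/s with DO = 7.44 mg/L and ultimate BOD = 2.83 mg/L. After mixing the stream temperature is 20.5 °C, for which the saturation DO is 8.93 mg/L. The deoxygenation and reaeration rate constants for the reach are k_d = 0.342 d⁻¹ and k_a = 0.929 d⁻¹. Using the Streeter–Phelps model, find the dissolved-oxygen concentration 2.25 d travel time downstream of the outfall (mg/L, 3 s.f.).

DO ≈ 4.05 mg/L

Mixed DO = (8.57×7.44 + 1.64×1.16)/(8.57+1.64) = 65.66/10.21 = 6.431 mg/L.
Mixed L₀ = (8.57×2.83 + 1.64×129)/(10.21) = 235.8/10.21 = 23.10 mg/L.
Initial deficit D₀ = C_s − DO₀ = 8.93 − 6.431 = 2.499 mg/L.
D(2.25) = [0.342×23.10/(0.929−0.342)](e^(−0.342×2.25) − e^(−0.929×2.25)) + 2.499 e^(−0.929×2.25)
= 13.46 × (0.4632 − 0.1237) + 2.499 × 0.1237 = 4.879 mg/L.
DO = 8.93 − 4.879 = 4.051 mg/L.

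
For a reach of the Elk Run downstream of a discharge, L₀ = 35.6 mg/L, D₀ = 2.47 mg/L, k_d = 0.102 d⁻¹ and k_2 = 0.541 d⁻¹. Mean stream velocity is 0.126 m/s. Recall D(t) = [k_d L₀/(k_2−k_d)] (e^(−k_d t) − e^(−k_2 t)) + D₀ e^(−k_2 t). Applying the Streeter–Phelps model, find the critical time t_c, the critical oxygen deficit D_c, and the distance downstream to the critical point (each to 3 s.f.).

t_c ≈ 2.99 d; D_c ≈ 4.95 mg/L; x_c ≈ 32.6 km

With k_2/k_d = 5.304 and 1 − D₀(k_2−k_d)/(k_d L₀) = 0.7014,
t_c = ln(5.304 × 0.7014) / (0.541 − 0.102) = ln(3.720) / 0.4390 = 1.314/0.4390 = 2.993 d.
L(t_c) = L₀ e^(−k_d t_c) = 35.6 × 0.7369 = 26.24 mg/L, and at the critical point k_2 D_c = k_d L, so D_c = (0.102/0.541) × 26.24 = 4.946 mg/L.
x_c = v t_c = 0.126 m/s × 2.993 d × 86400 s/d = 32580 m ≈ 32.6 km.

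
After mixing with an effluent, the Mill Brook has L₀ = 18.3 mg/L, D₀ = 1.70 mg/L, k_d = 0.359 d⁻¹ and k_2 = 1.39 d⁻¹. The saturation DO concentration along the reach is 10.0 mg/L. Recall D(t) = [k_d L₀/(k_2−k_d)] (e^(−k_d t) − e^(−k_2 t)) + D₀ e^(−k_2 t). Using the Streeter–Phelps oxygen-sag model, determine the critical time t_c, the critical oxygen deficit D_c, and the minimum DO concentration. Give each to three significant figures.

t_c = [1/(k_2−k_d)] ln[(k_2/k_d)(1 − D₀(k_2−k_d)/(k_d L₀))]
= [1/(1.39−0.359)] ln[(1.39/0.359)(1 − 1.70×1.031/(0.359×18.3))]
= (1/1.031) ln[3.872 × 0.7332] = 0.9699 × ln(2.839) = 0.9699 × 1.043 = 1.012 d.
D_c = (k_d/k_2) L₀ e^(−k_d t_c) = (0.359/1.39) × 18.3 × e^(−0.359×1.012) = 0.2583 × 18.3 × 0.6954 = 3.287 mg/L.
Minimum DO = C_s − D_c = 10.0 − 3.287 = 6.713 mg/L.

t_c ≈ 1.01 d; D_c ≈ 3.29 mg/L; min DO ≈ 6.71 mg/L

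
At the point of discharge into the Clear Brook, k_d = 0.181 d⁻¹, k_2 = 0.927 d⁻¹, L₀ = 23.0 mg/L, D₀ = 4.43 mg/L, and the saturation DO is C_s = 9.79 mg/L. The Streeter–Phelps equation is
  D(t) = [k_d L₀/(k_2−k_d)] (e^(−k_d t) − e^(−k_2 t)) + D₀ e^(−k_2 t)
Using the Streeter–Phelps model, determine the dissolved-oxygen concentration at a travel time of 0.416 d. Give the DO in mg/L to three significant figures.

DO ≈ 5.40 mg/L

k_d L₀/(k_2−k_d) = 0.181×23.0/(0.927−0.181) = 4.163/0.7460 = 5.580 mg/L.
e^(−k_d t) = e^(−0.181×0.4160) = 0.9275; e^(−k_2 t) = e^(−0.927×0.4160) = 0.6800.
D = 5.580 × (0.9275 − 0.6800) + 4.43 × 0.6800 = 1.381 + 3.012 = 4.393 mg/L.
DO = C_s − D = 9.79 − 4.393 = 5.397 mg/L.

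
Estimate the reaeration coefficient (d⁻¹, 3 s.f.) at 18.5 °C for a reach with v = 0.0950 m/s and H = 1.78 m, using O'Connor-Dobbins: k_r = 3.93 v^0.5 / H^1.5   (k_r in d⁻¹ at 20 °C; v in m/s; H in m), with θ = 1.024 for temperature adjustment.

k_r(20) = 3.93 × 0.0950^0.5 / 1.78^1.5 = 3.93 × 0.3082 / 2.375 = 0.5101 d⁻¹.
k_r(18.5) = 0.5101 × 1.024^(18.5−20) = 0.5101 × 0.9651 = 0.4922 d⁻¹.

k_r ≈ 0.492 d⁻¹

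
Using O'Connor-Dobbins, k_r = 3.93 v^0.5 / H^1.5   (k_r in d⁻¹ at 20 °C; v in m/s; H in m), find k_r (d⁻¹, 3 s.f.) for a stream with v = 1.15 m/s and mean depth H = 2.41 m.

k_r = 3.93 × 1.15^0.5 / 2.41^1.5 = 3.93 × 1.072 / 3.741 = 1.126 d⁻¹.

k_r ≈ 1.13 d⁻¹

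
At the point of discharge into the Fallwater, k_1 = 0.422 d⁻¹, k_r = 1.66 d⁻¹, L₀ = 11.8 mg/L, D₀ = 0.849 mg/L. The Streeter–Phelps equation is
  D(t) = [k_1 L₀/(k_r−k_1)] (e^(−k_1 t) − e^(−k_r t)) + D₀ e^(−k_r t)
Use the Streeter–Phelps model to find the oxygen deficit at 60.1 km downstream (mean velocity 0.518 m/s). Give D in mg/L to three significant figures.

Travel time t = x/v = 60.1 km / (0.518 m/s) = 60100 m / 0.518 m/s = 116000 s = 1.343 d.
k_1 L₀/(k_r−k_1) = 0.422×11.8/(1.66−0.422) = 4.980/1.238 = 4.022 mg/L.
e^(−k_1 t) = e^(−0.422×1.343) = 0.5674; e^(−k_r t) = e^(−1.66×1.343) = 0.1076.
D = 4.022 × (0.5674 − 0.1076) + 0.849 × 0.1076 = 1.849 + 0.09137 = 1.941 mg/L.

D ≈ 1.94 mg/L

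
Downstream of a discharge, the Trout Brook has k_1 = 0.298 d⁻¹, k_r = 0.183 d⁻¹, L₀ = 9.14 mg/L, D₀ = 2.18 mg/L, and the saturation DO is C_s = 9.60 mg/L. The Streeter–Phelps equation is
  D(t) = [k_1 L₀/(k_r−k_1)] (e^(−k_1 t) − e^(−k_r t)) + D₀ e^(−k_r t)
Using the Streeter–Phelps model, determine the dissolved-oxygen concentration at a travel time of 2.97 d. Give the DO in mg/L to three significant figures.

DO ≈ 4.35 mg/L

k_1 L₀/(k_r−k_1) = 0.298×9.14/(0.183−0.298) = 2.724/-0.1150 = -23.68 mg/L.
e^(−k_1 t) = e^(−0.298×2.970) = 0.4127; e^(−k_r t) = e^(−0.183×2.970) = 0.5807.
D = -23.68 × (0.4127 − 0.5807) + 2.18 × 0.5807 = 3.979 + 1.266 = 5.245 mg/L.
DO = C_s − D = 9.60 − 5.245 = 4.355 mg/L.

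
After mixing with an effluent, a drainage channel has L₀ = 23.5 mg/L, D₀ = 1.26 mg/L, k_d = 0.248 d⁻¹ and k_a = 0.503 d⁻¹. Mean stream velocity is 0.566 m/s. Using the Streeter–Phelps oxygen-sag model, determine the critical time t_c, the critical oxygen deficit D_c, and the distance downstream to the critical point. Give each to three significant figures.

t_c ≈ 2.55 d; D_c ≈ 6.15 mg/L; x_c ≈ 125 km

With k_a/k_d = 2.028 and 1 − D₀(k_a−k_d)/(k_d L₀) = 0.9449,
t_c = ln(2.028 × 0.9449) / (0.503 − 0.248) = ln(1.916) / 0.2550 = 0.6505/0.2550 = 2.551 d.
D_c = (k_d/k_a) L₀ e^(−k_d t_c) = (0.248/0.503) × 23.5 × e^(−0.248×2.551) = 0.4930 × 23.5 × 0.5312 = 6.155 mg/L.
x_c = v t_c = 0.566 m/s × 2.551 d × 86400 s/d = 124700 m ≈ 125 km.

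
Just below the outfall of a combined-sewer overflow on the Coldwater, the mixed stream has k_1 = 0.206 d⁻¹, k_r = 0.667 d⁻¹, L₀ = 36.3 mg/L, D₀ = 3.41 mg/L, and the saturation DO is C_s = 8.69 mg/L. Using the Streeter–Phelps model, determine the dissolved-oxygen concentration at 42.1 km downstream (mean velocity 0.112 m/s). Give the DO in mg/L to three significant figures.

Travel time t = x/v = 42.1 km / (0.112 m/s) = 42100 m / 0.112 m/s = 375900 s = 4.351 d.
k_1 L₀/(k_r−k_1) = 0.206×36.3/(0.667−0.206) = 7.478/0.4610 = 16.22 mg/L.
e^(−k_1 t) = e^(−0.206×4.351) = 0.4081; e^(−k_r t) = e^(−0.667×4.351) = 0.05492.
D = 16.22 × (0.4081 − 0.05492) + 3.41 × 0.05492 = 5.729 + 0.1873 = 5.916 mg/L.
DO = C_s − D = 8.69 − 5.916 = 2.774 mg/L.

DO ≈ 2.77 mg/L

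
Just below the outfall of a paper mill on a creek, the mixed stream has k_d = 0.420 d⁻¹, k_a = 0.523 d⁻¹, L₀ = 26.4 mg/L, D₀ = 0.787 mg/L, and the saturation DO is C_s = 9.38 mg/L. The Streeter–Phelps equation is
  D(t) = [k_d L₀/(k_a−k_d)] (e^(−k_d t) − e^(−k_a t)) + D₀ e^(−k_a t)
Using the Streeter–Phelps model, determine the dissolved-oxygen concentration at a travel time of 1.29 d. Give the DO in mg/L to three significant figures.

k_d L₀/(k_a−k_d) = 0.420×26.4/(0.523−0.420) = 11.09/0.1030 = 107.7 mg/L.
e^(−k_d t) = e^(−0.420×1.290) = 0.5817; e^(−k_a t) = e^(−0.523×1.290) = 0.5093.
D = 107.7 × (0.5817 − 0.5093) + 0.787 × 0.5093 = 7.791 + 0.4008 = 8.192 mg/L.
DO = C_s − D = 9.38 − 8.192 = 1.188 mg/L.

DO ≈ 1.19 mg/L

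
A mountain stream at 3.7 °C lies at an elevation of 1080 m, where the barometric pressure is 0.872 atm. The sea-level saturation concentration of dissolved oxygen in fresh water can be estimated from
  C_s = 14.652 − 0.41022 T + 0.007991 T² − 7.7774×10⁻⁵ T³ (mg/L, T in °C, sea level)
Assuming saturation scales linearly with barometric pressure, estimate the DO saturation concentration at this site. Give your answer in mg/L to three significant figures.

At sea level: C_s = 14.652 − 0.41022×3.7 + 0.007991×3.7² − 7.7774×10⁻⁵×3.7³ = 13.24 mg/L.
Pressure correction: C_s' = 13.24 × 0.872 = 11.54 mg/L.

C_s ≈ 11.5 mg/L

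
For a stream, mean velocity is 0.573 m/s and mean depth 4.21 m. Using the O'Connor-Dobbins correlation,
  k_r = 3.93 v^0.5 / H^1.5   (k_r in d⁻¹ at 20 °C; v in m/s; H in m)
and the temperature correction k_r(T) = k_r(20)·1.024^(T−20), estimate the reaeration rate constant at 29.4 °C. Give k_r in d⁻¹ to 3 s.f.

k_r(20) = 3.93 × 0.573^0.5 / 4.21^1.5 = 3.93 × 0.7570 / 8.638 = 0.3444 d⁻¹.
k_r(29.4) = 0.3444 × 1.024^(29.4−20) = 0.3444 × 1.250 = 0.4304 d⁻¹.

k_r ≈ 0.430 d⁻¹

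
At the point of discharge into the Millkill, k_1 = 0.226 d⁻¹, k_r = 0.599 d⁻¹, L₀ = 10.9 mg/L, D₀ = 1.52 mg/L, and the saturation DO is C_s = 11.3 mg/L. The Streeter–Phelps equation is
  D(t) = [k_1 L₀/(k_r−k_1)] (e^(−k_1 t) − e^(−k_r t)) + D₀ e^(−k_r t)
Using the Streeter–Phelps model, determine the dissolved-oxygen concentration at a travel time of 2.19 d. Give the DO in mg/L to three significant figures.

DO ≈ 8.64 mg/L

k_1 L₀/(k_r−k_1) = 0.226×10.9/(0.599−0.226) = 2.463/0.3730 = 6.604 mg/L.
e^(−k_1 t) = e^(−0.226×2.190) = 0.6096; e^(−k_r t) = e^(−0.599×2.190) = 0.2693.
D = 6.604 × (0.6096 − 0.2693) + 1.52 × 0.2693 = 2.247 + 0.4094 = 2.657 mg/L.
DO = C_s − D = 11.3 − 2.657 = 8.643 mg/L.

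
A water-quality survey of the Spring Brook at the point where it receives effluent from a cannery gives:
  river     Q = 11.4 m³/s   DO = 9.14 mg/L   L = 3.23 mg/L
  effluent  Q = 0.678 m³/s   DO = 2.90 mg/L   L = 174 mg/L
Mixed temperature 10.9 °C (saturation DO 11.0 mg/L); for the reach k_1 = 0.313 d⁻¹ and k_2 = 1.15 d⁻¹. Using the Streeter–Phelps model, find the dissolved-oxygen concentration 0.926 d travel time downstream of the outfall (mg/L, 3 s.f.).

Mixed DO = (11.4×9.14 + 0.678×2.90)/(11.4+0.678) = 106.2/12.08 = 8.790 mg/L.
Mixed L₀ = (11.4×3.23 + 0.678×174)/(12.08) = 154.8/12.08 = 12.82 mg/L.
Initial deficit D₀ = C_s − DO₀ = 11.0 − 8.790 = 2.210 mg/L.
D(0.926) = [0.313×12.82/(1.15−0.313)](e^(−0.313×0.926) − e^(−1.15×0.926)) + 2.210 e^(−1.15×0.926)
= 4.793 × (0.7484 − 0.3448) + 2.210 × 0.3448 = 2.696 mg/L.
DO = 11.0 − 2.696 = 8.304 mg/L.

DO ≈ 8.30 mg/L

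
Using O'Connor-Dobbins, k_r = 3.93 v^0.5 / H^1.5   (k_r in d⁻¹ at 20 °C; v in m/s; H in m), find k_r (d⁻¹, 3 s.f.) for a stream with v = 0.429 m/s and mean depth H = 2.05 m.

k_r = 3.93 × 0.429^0.5 / 2.05^1.5 = 3.93 × 0.6550 / 2.935 = 0.8770 d⁻¹.

k_r ≈ 0.877 d⁻¹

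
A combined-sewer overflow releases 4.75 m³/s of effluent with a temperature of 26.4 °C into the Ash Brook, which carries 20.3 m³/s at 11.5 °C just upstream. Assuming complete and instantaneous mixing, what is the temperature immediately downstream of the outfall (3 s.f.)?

Flow-weighted mixing: C = (Q_r C_r + Q_w C_w)/(Q_r + Q_w)
= (20.3×11.5 + 4.75×26.4)/(20.3 + 4.75) = 358.9/25.05 = 14.33 °C.

14.3 °C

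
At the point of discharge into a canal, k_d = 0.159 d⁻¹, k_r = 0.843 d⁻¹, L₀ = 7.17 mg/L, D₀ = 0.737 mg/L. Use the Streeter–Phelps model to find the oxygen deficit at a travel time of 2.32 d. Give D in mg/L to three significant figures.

k_d L₀/(k_r−k_d) = 0.159×7.17/(0.843−0.159) = 1.140/0.6840 = 1.667 mg/L.
e^(−k_d t) = e^(−0.159×2.320) = 0.6915; e^(−k_r t) = e^(−0.843×2.320) = 0.1415.
D = 1.667 × (0.6915 − 0.1415) + 0.737 × 0.1415 = 0.9168 + 0.1043 = 1.021 mg/L.

D ≈ 1.02 mg/L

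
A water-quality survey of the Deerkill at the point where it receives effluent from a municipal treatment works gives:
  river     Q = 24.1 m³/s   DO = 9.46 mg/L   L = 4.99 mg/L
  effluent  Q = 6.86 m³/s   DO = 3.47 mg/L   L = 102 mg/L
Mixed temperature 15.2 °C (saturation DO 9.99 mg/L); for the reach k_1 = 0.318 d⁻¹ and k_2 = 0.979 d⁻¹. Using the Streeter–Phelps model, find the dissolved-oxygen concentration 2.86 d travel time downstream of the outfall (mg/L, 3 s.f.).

Mixed DO = (24.1×9.46 + 6.86×3.47)/(24.1+6.86) = 251.8/30.96 = 8.133 mg/L.
Mixed L₀ = (24.1×4.99 + 6.86×102)/(30.96) = 820.0/30.96 = 26.49 mg/L.
Initial deficit D₀ = C_s − DO₀ = 9.99 − 8.133 = 1.857 mg/L.
D(2.86) = [0.318×26.49/(0.979−0.318)](e^(−0.318×2.86) − e^(−0.979×2.86)) + 1.857 e^(−0.979×2.86)
= 12.74 × (0.4027 − 0.06081) + 1.857 × 0.06081 = 4.470 mg/L.
DO = 9.99 − 4.470 = 5.520 mg/L.

DO ≈ 5.52 mg/L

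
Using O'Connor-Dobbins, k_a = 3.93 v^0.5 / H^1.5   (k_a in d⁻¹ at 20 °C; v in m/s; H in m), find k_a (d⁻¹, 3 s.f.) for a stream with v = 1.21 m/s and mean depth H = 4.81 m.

k_a ≈ 0.410 d⁻¹

k_a = 3.93 × 1.21^0.5 / 4.81^1.5 = 3.93 × 1.100 / 10.55 = 0.4098 d⁻¹.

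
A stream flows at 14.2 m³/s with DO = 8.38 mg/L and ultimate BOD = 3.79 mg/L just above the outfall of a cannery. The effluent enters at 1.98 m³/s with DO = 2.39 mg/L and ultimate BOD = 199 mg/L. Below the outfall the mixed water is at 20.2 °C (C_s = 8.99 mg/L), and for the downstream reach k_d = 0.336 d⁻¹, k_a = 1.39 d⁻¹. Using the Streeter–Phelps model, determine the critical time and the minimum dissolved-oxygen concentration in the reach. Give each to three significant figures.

Mixed DO = (14.2×8.38 + 1.98×2.39)/(14.2+1.98) = 123.7/16.18 = 7.647 mg/L.
Mixed L₀ = (14.2×3.79 + 1.98×199)/(16.18) = 447.8/16.18 = 27.68 mg/L.
Initial deficit D₀ = C_s − DO₀ = 8.99 − 7.647 = 1.343 mg/L.
t_c = (1/1.054) ln[(1.39/0.336)(1 − 1.343×1.054/(0.336×27.68))] = 0.9488 × ln(3.507) = 1.191 d.
D_c = (0.336/1.39) × 27.68 × e^(−0.336×1.191) = 0.2417 × 27.68 × 0.6703 = 4.485 mg/L.
Minimum DO = 8.99 − 4.485 = 4.505 mg/L.

t_c ≈ 1.19 d; minimum DO ≈ 4.51 mg/L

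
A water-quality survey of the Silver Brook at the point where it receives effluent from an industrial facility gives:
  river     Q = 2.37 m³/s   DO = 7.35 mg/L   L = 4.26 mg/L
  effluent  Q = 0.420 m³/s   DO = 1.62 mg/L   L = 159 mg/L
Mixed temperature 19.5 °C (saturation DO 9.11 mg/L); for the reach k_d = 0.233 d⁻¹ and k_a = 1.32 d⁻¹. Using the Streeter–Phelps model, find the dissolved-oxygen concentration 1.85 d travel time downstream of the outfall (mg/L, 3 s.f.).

DO ≈ 5.56 mg/L

Mixed DO = (2.37×7.35 + 0.420×1.62)/(2.37+0.420) = 18.10/2.790 = 6.487 mg/L.
Mixed L₀ = (2.37×4.26 + 0.420×159)/(2.790) = 76.88/2.790 = 27.55 mg/L.
Initial deficit D₀ = C_s − DO₀ = 9.11 − 6.487 = 2.623 mg/L.
D(1.85) = [0.233×27.55/(1.32−0.233)](e^(−0.233×1.85) − e^(−1.32×1.85)) + 2.623 e^(−1.32×1.85)
= 5.906 × (0.6498 − 0.08699) + 2.623 × 0.08699 = 3.552 mg/L.
DO = 9.11 − 3.552 = 5.558 mg/L.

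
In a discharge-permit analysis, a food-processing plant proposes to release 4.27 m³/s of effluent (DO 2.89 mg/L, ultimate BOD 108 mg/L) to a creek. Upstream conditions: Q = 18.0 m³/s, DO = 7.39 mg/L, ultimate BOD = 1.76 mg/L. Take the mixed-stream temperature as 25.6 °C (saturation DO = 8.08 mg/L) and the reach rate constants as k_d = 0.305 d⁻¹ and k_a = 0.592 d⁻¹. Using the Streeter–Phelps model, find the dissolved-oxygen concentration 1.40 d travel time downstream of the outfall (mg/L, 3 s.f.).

DO ≈ 2.32 mg/L

Mixed DO = (18.0×7.39 + 4.27×2.89)/(18.0+4.27) = 145.4/22.27 = 6.527 mg/L.
Mixed L₀ = (18.0×1.76 + 4.27×108)/(22.27) = 492.8/22.27 = 22.13 mg/L.
Initial deficit D₀ = C_s − DO₀ = 8.08 − 6.527 = 1.553 mg/L.
D(1.40) = [0.305×22.13/(0.592−0.305)](e^(−0.305×1.40) − e^(−0.592×1.40)) + 1.553 e^(−0.592×1.40)
= 23.52 × (0.6525 − 0.4366) + 1.553 × 0.4366 = 5.755 mg/L.
DO = 8.08 − 5.755 = 2.325 mg/L.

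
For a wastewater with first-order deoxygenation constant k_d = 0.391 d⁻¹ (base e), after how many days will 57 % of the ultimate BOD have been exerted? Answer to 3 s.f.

y/L₀ = 1 − e^(−k_d t) = 0.57 ⇒ e^(−k_d t) = 0.430
t = −ln(0.430) / 0.391 = 0.8440 / 0.391 = 2.158 d.

t ≈ 2.16 d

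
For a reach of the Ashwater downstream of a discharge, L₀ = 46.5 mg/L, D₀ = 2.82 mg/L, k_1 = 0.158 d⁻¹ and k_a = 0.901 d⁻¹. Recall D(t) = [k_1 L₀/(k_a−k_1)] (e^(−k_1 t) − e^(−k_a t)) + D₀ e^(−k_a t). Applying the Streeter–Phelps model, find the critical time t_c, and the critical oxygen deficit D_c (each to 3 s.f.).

t_c ≈ 1.89 d; D_c ≈ 6.05 mg/L

With k_a/k_1 = 5.703 and 1 − D₀(k_a−k_1)/(k_1 L₀) = 0.7148,
t_c = ln(5.703 × 0.7148) / (0.901 − 0.158) = ln(4.076) / 0.7430 = 1.405/0.7430 = 1.891 d.
L(t_c) = L₀ e^(−k_1 t_c) = 46.5 × 0.7417 = 34.49 mg/L, and at the critical point k_a D_c = k_1 L, so D_c = (0.158/0.901) × 34.49 = 6.048 mg/L.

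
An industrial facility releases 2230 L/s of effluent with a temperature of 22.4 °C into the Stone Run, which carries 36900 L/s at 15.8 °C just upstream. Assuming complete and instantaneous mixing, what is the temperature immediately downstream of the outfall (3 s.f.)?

16.2 °C

Flow-weighted mixing: C = (Q_r C_r + Q_w C_w)/(Q_r + Q_w)
= (36900×15.8 + 2230×22.4)/(36900 + 2230) = 633000/39130 = 16.18 °C.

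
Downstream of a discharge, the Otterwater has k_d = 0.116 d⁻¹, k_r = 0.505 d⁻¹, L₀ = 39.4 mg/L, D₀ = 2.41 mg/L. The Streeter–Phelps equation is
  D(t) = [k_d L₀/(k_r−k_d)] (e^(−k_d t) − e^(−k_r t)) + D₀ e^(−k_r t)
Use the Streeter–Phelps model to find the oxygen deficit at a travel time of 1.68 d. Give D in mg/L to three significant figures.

D ≈ 5.67 mg/L

k_d L₀/(k_r−k_d) = 0.116×39.4/(0.505−0.116) = 4.570/0.3890 = 11.75 mg/L.
e^(−k_d t) = e^(−0.116×1.680) = 0.8229; e^(−k_r t) = e^(−0.505×1.680) = 0.4281.
D = 11.75 × (0.8229 − 0.4281) + 2.41 × 0.4281 = 4.639 + 1.032 = 5.671 mg/L.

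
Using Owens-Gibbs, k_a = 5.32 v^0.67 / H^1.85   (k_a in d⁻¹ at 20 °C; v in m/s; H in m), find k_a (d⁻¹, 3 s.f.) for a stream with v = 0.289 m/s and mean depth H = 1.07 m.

k_a ≈ 2.04 d⁻¹

k_a = 5.32 × 0.289^0.67 / 1.07^1.85 = 5.32 × 0.4353 / 1.133 = 2.043 d⁻¹.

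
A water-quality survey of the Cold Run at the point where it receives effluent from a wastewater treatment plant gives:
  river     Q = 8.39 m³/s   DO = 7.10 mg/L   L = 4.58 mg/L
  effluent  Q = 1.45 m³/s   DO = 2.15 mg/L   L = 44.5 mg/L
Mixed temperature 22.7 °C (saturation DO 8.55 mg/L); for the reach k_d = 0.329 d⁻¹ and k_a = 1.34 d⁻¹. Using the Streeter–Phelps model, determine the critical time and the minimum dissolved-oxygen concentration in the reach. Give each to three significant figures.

t_c ≈ 0.378 d; minimum DO ≈ 6.28 mg/L

Mixed DO = (8.39×7.10 + 1.45×2.15)/(8.39+1.45) = 62.69/9.840 = 6.371 mg/L.
Mixed L₀ = (8.39×4.58 + 1.45×44.5)/(9.840) = 103.0/9.840 = 10.46 mg/L.
Initial deficit D₀ = C_s − DO₀ = 8.55 − 6.371 = 2.179 mg/L.
t_c = (1/1.011) ln[(1.34/0.329)(1 − 2.179×1.011/(0.329×10.46))] = 0.9891 × ln(1.466) = 0.3782 d.
D_c = (0.329/1.34) × 10.46 × e^(−0.329×0.3782) = 0.2455 × 10.46 × 0.8830 = 2.268 mg/L.
Minimum DO = 8.55 − 2.268 = 6.282 mg/L.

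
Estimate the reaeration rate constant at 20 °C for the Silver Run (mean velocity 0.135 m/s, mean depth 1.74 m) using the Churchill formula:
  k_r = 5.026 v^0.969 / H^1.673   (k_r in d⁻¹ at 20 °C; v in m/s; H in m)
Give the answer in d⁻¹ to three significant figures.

k_r = 5.026 × 0.135^0.969 / 1.74^1.673 = 5.026 × 0.1436 / 2.526 = 0.2858 d⁻¹.

k_r ≈ 0.286 d⁻¹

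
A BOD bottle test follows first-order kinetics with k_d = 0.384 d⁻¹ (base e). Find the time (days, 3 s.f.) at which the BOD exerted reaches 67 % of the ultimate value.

t ≈ 2.89 d

y/L₀ = 1 − e^(−k_d t) = 0.67 ⇒ e^(−k_d t) = 0.330
t = −ln(0.330) / 0.384 = 1.109 / 0.384 = 2.887 d.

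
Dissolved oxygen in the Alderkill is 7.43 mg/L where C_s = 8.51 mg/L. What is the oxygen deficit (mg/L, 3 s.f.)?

D = C_s − C = 8.51 − 7.43 = 1.08 mg/L.

D ≈ 1.08 mg/L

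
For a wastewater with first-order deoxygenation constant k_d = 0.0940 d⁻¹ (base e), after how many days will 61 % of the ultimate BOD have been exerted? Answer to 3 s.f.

t ≈ 10.0 d

y/L₀ = 1 − e^(−k_d t) = 0.61 ⇒ e^(−k_d t) = 0.390
t = −ln(0.390) / 0.0940 = 0.9416 / 0.0940 = 10.02 d.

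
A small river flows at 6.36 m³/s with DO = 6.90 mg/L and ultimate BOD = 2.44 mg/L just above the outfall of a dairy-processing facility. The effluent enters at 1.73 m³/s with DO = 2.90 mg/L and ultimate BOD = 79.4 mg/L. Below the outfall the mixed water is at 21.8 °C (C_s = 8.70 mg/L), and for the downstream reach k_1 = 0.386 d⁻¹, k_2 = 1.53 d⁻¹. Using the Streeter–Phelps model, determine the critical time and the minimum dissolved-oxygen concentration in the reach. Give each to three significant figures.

Mixed DO = (6.36×6.90 + 1.73×2.90)/(6.36+1.73) = 48.90/8.090 = 6.045 mg/L.
Mixed L₀ = (6.36×2.44 + 1.73×79.4)/(8.090) = 152.9/8.090 = 18.90 mg/L.
Initial deficit D₀ = C_s − DO₀ = 8.70 − 6.045 = 2.655 mg/L.
t_c = (1/1.144) ln[(1.53/0.386)(1 − 2.655×1.144/(0.386×18.90))] = 0.8741 × ln(2.313) = 0.7330 d.
D_c = (0.386/1.53) × 18.90 × e^(−0.386×0.7330) = 0.2523 × 18.90 × 0.7536 = 3.593 mg/L.
Minimum DO = 8.70 − 3.593 = 5.107 mg/L.

t_c ≈ 0.733 d; minimum DO ≈ 5.11 mg/L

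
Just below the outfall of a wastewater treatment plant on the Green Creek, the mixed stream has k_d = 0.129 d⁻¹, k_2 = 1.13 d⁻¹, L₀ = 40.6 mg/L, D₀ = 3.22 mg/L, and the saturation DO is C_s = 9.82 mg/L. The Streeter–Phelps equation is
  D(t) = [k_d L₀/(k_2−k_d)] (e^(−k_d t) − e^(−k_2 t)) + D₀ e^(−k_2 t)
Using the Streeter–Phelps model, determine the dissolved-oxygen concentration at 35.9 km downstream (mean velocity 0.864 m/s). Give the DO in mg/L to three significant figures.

Travel time t = x/v = 35.9 km / (0.864 m/s) = 35900 m / 0.864 m/s = 41550 s = 0.4809 d.
k_d L₀/(k_2−k_d) = 0.129×40.6/(1.13−0.129) = 5.237/1.001 = 5.232 mg/L.
e^(−k_d t) = e^(−0.129×0.4809) = 0.9398; e^(−k_2 t) = e^(−1.13×0.4809) = 0.5808.
D = 5.232 × (0.9398 − 0.5808) + 3.22 × 0.5808 = 1.879 + 1.870 = 3.749 mg/L.
DO = C_s − D = 9.82 − 3.749 = 6.071 mg/L.

DO ≈ 6.07 mg/L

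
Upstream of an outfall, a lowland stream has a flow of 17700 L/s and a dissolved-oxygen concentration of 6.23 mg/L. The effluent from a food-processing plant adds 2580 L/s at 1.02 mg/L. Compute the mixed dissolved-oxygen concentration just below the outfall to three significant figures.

5.57 mg/L

Flow-weighted mixing: C = (Q_r C_r + Q_w C_w)/(Q_r + Q_w)
= (17700×6.23 + 2580×1.02)/(17700 + 2580) = 112900/20280 = 5.567 mg/L.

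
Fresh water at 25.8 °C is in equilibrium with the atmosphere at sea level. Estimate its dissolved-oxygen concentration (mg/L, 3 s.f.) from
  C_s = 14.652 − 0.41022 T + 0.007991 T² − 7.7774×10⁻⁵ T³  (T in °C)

C_s ≈ 8.05 mg/L

C_s = 14.652 − 0.41022×25.8 + 0.007991×25.8² − 7.7774×10⁻⁵×25.8³ = 8.052 mg/L.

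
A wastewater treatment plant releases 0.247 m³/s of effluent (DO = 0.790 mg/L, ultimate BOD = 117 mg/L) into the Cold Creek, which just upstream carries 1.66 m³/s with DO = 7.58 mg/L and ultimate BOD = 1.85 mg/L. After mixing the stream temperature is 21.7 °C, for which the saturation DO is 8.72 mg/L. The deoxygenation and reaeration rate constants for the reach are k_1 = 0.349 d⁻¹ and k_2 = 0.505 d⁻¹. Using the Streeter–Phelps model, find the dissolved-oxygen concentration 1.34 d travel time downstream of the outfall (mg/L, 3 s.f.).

DO ≈ 3.26 mg/L

Mixed DO = (1.66×7.58 + 0.247×0.790)/(1.66+0.247) = 12.78/1.907 = 6.701 mg/L.
Mixed L₀ = (1.66×1.85 + 0.247×117)/(1.907) = 31.97/1.907 = 16.76 mg/L.
Initial deficit D₀ = C_s − DO₀ = 8.72 − 6.701 = 2.019 mg/L.
D(1.34) = [0.349×16.76/(0.505−0.349)](e^(−0.349×1.34) − e^(−0.505×1.34)) + 2.019 e^(−0.505×1.34)
= 37.51 × (0.6265 − 0.5083) + 2.019 × 0.5083 = 5.459 mg/L.
DO = 8.72 − 5.459 = 3.261 mg/L.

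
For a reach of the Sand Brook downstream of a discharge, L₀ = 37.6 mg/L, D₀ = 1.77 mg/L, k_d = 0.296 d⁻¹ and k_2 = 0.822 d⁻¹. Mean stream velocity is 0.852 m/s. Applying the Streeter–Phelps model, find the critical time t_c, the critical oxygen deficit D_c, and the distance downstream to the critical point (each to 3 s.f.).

t_c ≈ 1.78 d; D_c ≈ 8.00 mg/L; x_c ≈ 131 km

With k_2/k_d = 2.777 and 1 − D₀(k_2−k_d)/(k_d L₀) = 0.9163,
t_c = ln(2.777 × 0.9163) / (0.822 − 0.296) = ln(2.545) / 0.5260 = 0.9340/0.5260 = 1.776 d.
D_c = (k_d/k_2) L₀ e^(−k_d t_c) = (0.296/0.822) × 37.6 × e^(−0.296×1.776) = 0.3601 × 37.6 × 0.5912 = 8.005 mg/L.
x_c = v t_c = 0.852 m/s × 1.776 d × 86400 s/d = 130700 m ≈ 131 km.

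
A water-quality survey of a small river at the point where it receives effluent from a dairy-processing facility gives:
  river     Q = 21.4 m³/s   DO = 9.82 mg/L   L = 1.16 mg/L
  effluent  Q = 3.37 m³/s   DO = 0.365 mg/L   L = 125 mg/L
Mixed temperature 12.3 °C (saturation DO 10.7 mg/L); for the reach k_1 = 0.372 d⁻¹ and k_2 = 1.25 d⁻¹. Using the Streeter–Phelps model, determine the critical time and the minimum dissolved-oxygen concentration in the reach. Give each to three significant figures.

t_c ≈ 1.00 d; minimum DO ≈ 7.01 mg/L

Mixed DO = (21.4×9.82 + 3.37×0.365)/(21.4+3.37) = 211.4/24.77 = 8.534 mg/L.
Mixed L₀ = (21.4×1.16 + 3.37×125)/(24.77) = 446.1/24.77 = 18.01 mg/L.
Initial deficit D₀ = C_s − DO₀ = 10.7 − 8.534 = 2.166 mg/L.
t_c = (1/0.8780) ln[(1.25/0.372)(1 − 2.166×0.8780/(0.372×18.01))] = 1.139 × ln(2.406) = 1.000 d.
D_c = (0.372/1.25) × 18.01 × e^(−0.372×1.000) = 0.2976 × 18.01 × 0.6893 = 3.694 mg/L.
Minimum DO = 10.7 − 3.694 = 7.006 mg/L.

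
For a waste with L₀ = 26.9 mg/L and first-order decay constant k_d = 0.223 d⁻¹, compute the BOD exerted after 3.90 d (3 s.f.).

y_t = L₀(1 − e^(−k_d t)) = 26.9 × (1 − e^(−0.223×3.90))
= 26.9 × (1 − 0.4191) = 26.9 × 0.5809 = 15.63 mg/L.

y ≈ 15.6 mg/L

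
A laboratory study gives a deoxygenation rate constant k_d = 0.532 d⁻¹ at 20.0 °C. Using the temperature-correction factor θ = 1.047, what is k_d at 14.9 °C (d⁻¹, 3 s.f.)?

k_d(T₂) = k_d(T₁) · θ^(T₂−T₁) = 0.532 × 1.047^(14.9−20.0)
= 0.532 × 1.047^-5.10 = 0.532 × 0.7912 = 0.4209 d⁻¹.

k_d ≈ 0.421 d⁻¹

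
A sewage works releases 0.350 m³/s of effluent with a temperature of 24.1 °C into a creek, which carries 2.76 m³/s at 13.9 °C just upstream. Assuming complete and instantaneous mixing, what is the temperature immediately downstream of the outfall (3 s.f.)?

Flow-weighted mixing: C = (Q_r C_r + Q_w C_w)/(Q_r + Q_w)
= (2.76×13.9 + 0.350×24.1)/(2.76 + 0.350) = 46.80/3.110 = 15.05 °C.

15.0 °C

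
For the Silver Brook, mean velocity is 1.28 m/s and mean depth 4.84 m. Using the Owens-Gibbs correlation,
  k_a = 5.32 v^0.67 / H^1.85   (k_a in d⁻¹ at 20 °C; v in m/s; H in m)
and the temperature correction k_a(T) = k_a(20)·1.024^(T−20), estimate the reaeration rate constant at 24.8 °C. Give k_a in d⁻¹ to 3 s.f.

k_a(20) = 5.32 × 1.28^0.67 / 4.84^1.85 = 5.32 × 1.180 / 18.49 = 0.3395 d⁻¹.
k_a(24.8) = 0.3395 × 1.024^(24.8−20) = 0.3395 × 1.121 = 0.3804 d⁻¹.

k_a ≈ 0.380 d⁻¹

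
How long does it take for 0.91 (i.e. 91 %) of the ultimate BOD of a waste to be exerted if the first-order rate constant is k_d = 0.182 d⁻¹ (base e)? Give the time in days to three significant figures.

t ≈ 13.2 d

y/L₀ = 1 − e^(−k_d t) = 0.91 ⇒ e^(−k_d t) = 0.0900
t = −ln(0.0900) / 0.182 = 2.408 / 0.182 = 13.23 d.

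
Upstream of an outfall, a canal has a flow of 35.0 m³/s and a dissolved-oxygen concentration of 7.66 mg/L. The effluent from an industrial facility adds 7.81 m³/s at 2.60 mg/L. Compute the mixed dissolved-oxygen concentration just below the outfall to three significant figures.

6.74 mg/L

Flow-weighted mixing: C = (Q_r C_r + Q_w C_w)/(Q_r + Q_w)
= (35.0×7.66 + 7.81×2.60)/(35.0 + 7.81) = 288.4/42.81 = 6.737 mg/L.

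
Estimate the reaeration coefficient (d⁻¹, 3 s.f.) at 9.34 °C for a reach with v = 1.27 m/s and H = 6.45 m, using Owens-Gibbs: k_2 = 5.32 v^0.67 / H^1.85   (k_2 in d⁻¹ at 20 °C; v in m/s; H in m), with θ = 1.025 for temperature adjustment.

k_2(20) = 5.32 × 1.27^0.67 / 6.45^1.85 = 5.32 × 1.174 / 31.45 = 0.1985 d⁻¹.
k_2(9.34) = 0.1985 × 1.025^(9.34−20) = 0.1985 × 0.7686 = 0.1526 d⁻¹.

k_2 ≈ 0.153 d⁻¹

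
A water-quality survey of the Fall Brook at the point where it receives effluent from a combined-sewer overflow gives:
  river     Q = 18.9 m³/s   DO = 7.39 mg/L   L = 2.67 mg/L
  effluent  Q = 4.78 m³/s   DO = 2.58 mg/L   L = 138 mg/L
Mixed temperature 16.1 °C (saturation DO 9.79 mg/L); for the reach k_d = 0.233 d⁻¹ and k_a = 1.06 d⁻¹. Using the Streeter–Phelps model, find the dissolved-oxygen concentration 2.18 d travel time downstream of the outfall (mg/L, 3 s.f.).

Mixed DO = (18.9×7.39 + 4.78×2.58)/(18.9+4.78) = 152.0/23.68 = 6.419 mg/L.
Mixed L₀ = (18.9×2.67 + 4.78×138)/(23.68) = 710.1/23.68 = 29.99 mg/L.
Initial deficit D₀ = C_s − DO₀ = 9.79 − 6.419 = 3.371 mg/L.
D(2.18) = [0.233×29.99/(1.06−0.233)](e^(−0.233×2.18) − e^(−1.06×2.18)) + 3.371 e^(−1.06×2.18)
= 8.449 × (0.6017 − 0.09918) + 3.371 × 0.09918 = 4.580 mg/L.
DO = 9.79 − 4.580 = 5.210 mg/L.

DO ≈ 5.21 mg/L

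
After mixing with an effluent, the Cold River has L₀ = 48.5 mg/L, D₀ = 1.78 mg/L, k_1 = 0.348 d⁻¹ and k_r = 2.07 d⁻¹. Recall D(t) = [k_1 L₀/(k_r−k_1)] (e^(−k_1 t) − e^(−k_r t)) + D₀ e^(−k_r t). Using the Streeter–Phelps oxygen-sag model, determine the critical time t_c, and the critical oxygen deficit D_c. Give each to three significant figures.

t_c = [1/(k_r−k_1)] ln[(k_r/k_1)(1 − D₀(k_r−k_1)/(k_1 L₀))]
= [1/(2.07−0.348)] ln[(2.07/0.348)(1 − 1.78×1.722/(0.348×48.5))]
= (1/1.722) ln[5.948 × 0.8184] = 0.5807 × ln(4.868) = 0.5807 × 1.583 = 0.9191 d.
L(t_c) = L₀ e^(−k_1 t_c) = 48.5 × 0.7263 = 35.22 mg/L, and at the critical point k_r D_c = k_1 L, so D_c = (0.348/2.07) × 35.22 = 5.922 mg/L.

t_c ≈ 0.919 d; D_c ≈ 5.92 mg/L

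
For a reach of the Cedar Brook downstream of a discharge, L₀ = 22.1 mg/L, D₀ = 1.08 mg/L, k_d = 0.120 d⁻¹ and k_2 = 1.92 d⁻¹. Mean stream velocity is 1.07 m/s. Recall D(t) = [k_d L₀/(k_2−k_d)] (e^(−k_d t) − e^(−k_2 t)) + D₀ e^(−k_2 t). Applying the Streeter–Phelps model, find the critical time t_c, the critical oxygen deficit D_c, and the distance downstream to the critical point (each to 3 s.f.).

t_c ≈ 0.807 d; D_c ≈ 1.25 mg/L; x_c ≈ 74.6 km

With k_2/k_d = 16.00 and 1 − D₀(k_2−k_d)/(k_d L₀) = 0.2670,
t_c = ln(16.00 × 0.2670) / (1.92 − 0.120) = ln(4.271) / 1.800 = 1.452/1.800 = 0.8066 d.
D_c = (k_d/k_2) L₀ e^(−k_d t_c) = (0.120/1.92) × 22.1 × e^(−0.120×0.8066) = 0.06250 × 22.1 × 0.9077 = 1.254 mg/L.
x_c = v t_c = 1.07 m/s × 0.8066 d × 86400 s/d = 74570 m ≈ 74.6 km.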